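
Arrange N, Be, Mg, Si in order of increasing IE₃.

Si, N, Mg, Be

After 2 electrons have been removed, what remains? N²⁺ still has 3 valence electrons; Be²⁺ is the bare [He] core; Mg²⁺ is the bare [Ne] core; Si²⁺ still has 2 valence electrons.
Core electrons are held far more tightly than valence electrons, so Mg and Be top the IE_3 order.
Valence configurations: N²⁺ [He]2s²2p¹, Si²⁺ [Ne]3s².
Tabulated IE_3 (kJ/mol): N 4578, Be 14849, Mg 7733, Si 3232.
Putting it together, IE_3: Si < N < Mg < Be.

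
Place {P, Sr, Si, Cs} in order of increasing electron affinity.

Si is in period 3, group 14; P is in period 3, group 15; Sr is in period 5, group 2; Cs is in period 6, group 1.
Atoms with high Z_eff and room in the valence shell (especially the halogens) have the most exothermic electron affinities.
Neither a single period nor a single group — weigh both effects.
Cs > Sr: this pair runs against the simple trend — see the exception note.
P > Cs: relative to Cs, both the across-period and down-group shifts push P's electron affinity up.
Si > P: this pair runs against the simple trend — see the exception note.
Note the exception: Cs has a higher electron affinity than Sr, contrary to the simple trend — adding an electron to Sr (ns²) has to open a new, higher-energy np subshell, which is unfavourable.
Note the exception: Si has a higher electron affinity than P, contrary to the simple trend — adding an electron to P's half-filled 3p³ is unfavourable, so Si (3p²) has the more exothermic EA.
For reference (kJ/mol): Si 134, P 72, Sr 5, Cs 46.
So from lowest to highest: Sr < Cs < P < Si.

Sr < Cs < P < Si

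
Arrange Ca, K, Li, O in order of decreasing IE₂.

Li, O, K, Ca

IE_2 is the cost of taking one more electron from the +1 cation: Ca⁺ still has 1 valence electron; K⁺ is the bare [Ar] core; Li⁺ is the bare [He] core; O⁺ still has 5 valence electrons.
Usually core removal costs more than valence removal, but here the competition is close: a tightly held n=2 valence electron can cost more to remove than an n=3 core electron, so the actual values have to decide it.
Valence configurations: Ca⁺ [Ar]4s¹, O⁺ [He]2s²2p³.
The numbers (kJ/mol): Ca 1145, K 3052, Li 7298, O 3388.
Hence IE_2: Ca < K < O < Li.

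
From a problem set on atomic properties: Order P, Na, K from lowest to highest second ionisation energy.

The second ionization energy removes an electron from the +1 ion. For each element: P⁺ still has 4 valence electrons; Na⁺ is the bare [Ne] core; K⁺ is the bare [Ar] core.
Breaking into a closed-shell core is much more expensive than removing a leftover valence electron — K and Na have the largest IE_2 here.
The numbers (kJ/mol): P 1907, Na 4562, K 3052.
Putting it together, IE_2: P < K < Na.

P, K, Na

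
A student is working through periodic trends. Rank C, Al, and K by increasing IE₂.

IE_2 is the cost of taking one more electron from the +1 cation: C⁺ still has 3 valence electrons; Al⁺ still has 2 valence electrons; K⁺ is the bare [Ar] core.
Core electrons are held far more tightly than valence electrons, so K tops the IE_2 order.
Valence configurations: C⁺ [He]2s²2p¹, Al⁺ [Ne]3s².
The numbers (kJ/mol): C 2353, Al 1817, K 3052.
Overall IE_2 order: Al < C < K.

Al < C < K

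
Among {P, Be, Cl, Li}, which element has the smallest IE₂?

Consider each +1 ion: P⁺ still has 4 valence electrons; Be⁺ still has 1 valence electron; Cl⁺ still has 6 valence electrons; Li⁺ is the bare [He] core.
Core electrons are held far more tightly than valence electrons, so Li tops the IE_2 order.
Valence configurations: P⁺ [Ne]3s²3p², Be⁺ [He]2s¹, Cl⁺ [Ne]3s²3p⁴.
The numbers (kJ/mol): P 1907, Be 1757, Cl 2298, Li 7298.
Overall IE_2 order: Be < P < Cl < Li.

Be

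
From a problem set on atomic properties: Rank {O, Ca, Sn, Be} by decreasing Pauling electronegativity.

O, Sn, Be, Ca

Be is in period 2, group 2; O is in period 2, group 16; Ca is in period 4, group 2; Sn is in period 5, group 14.
EN rises left→right (higher Z_eff, smaller atoms) and falls top→bottom (larger, more shielded atoms).
Here both period and group differ, so the two effects have to be weighed against each other.
Be > Ca: they share group 2; the group trend gives Be the larger value.
Sn > Be: the two effects oppose for this pair; the across-period effect wins (1.96 vs 1.57).
O > Sn: both effects reinforce here, so O is clearly the higher of the two.
Tabulated electronegativity (Pauling): Be 1.57, O 3.44, Ca 1.00, Sn 1.96.
So from highest to lowest: O > Sn > Be > Ca.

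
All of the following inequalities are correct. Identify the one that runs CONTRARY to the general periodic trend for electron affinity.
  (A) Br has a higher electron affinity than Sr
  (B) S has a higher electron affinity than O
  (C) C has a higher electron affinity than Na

(B)

The general trend: electron affinity increases across a period and decreases down a group.
(A) Br (period 4, group 17) vs Sr (period 5, group 2): the stated order agrees with the simple trend.
(B) S (period 3, group 16) vs O (period 2, group 16): the stated order contradicts the simple trend.
(C) C (period 2, group 14) vs Na (period 3, group 1): the stated order agrees with the simple trend.
The exception is (B): the compact 2p subshell of O repels the added electron more than S's larger 3p does.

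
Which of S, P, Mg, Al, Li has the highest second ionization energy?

Li

IE_2 is the cost of taking one more electron from the +1 cation: S⁺ still has 5 valence electrons; P⁺ still has 4 valence electrons; Mg⁺ still has 1 valence electron; Al⁺ still has 2 valence electrons; Li⁺ is the bare [He] core.
Core electrons are held far more tightly than valence electrons, so Li tops the IE_2 order.
Valence configurations: S⁺ [Ne]3s²3p³, P⁺ [Ne]3s²3p², Mg⁺ [Ne]3s¹, Al⁺ [Ne]3s².
Approximate IE_2 values (kJ/mol): S 2252, P 1907, Mg 1451, Al 1817, Li 7298.
Hence IE_2: Mg < Al < P < S < Li.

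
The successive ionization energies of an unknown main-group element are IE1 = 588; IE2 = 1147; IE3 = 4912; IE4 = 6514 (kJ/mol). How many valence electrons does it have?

Look for the largest jump between consecutive ionization energies: IE3/IE2 ≈ 4.3, far larger than any earlier ratio.
That jump marks the point where a core electron is being removed. So the atom has 2 valence electrons.

2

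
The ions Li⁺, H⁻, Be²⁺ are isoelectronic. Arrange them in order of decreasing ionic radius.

All of these have 2 electrons, so size is governed by nuclear charge alone: the more protons, the stronger the pull on the same electron cloud, and the smaller the ion.
Nuclear charges: Be²⁺ (Z=4), Li⁺ (Z=3), H⁻ (Z=1).
Largest to smallest: H⁻ > Li⁺ > Be²⁺.

H⁻ > Li⁺ > Be²⁺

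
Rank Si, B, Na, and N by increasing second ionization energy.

Si < B < N < Na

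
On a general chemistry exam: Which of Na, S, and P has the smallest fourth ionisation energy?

After 3 electrons have been removed, what remains? Na³⁺ is already 2 electrons into the core; S³⁺ still has 3 valence electrons; P³⁺ still has 2 valence electrons.
Breaking into a closed-shell core is much more expensive than removing a leftover valence electron — Na has the largest IE_4 here.
Valence configurations: S³⁺ [Ne]3s²3p¹, P³⁺ [Ne]3s².
S³⁺ loses a lone 3p electron whereas P³⁺ must break into a filled 3s² pair, so IE_4(P) > IE_4(S) even though S has the higher nuclear charge.
The numbers (kJ/mol): Na 9543, S 4556, P 4964.
Overall IE_4 order: S < P < Na.

S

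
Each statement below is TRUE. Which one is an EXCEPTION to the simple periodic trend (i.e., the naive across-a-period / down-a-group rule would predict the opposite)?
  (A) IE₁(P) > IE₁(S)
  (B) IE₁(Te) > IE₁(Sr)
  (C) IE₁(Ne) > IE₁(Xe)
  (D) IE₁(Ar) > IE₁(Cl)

(A)

The general trend: IE₁ increases across a period and decreases down a group.
(A) P (period 3, group 15) vs S (period 3, group 16): the stated order contradicts the simple trend.
(B) Te (period 5, group 16) vs Sr (period 5, group 2): the stated order agrees with the simple trend.
(C) Ne (period 2, group 18) vs Xe (period 5, group 18): the stated order agrees with the simple trend.
(D) Ar (period 3, group 18) vs Cl (period 3, group 17): the stated order agrees with the simple trend.
The exception is (A): S (3p⁴) ionizes more easily than half-filled P (3p³) because the paired 3p electron in S is pushed out by e⁻–e⁻ repulsion.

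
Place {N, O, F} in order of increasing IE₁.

O < N < F

IE₁ increases left→right with effective nuclear charge and decreases top→bottom as the valence shell moves farther out.
All lie in period 2; the across-period trend (first ionization energy increases left to right) applies, with the exception below.
Note the exception: N has a higher first ionization energy than O, contrary to the simple trend — pairing an electron in O's 2p⁴ costs repulsion energy, so O ionizes more easily than half-filled N (2p³).
Approximate values (kJ/mol): N 1402, O 1314, F 1681.
So from lowest to highest: O < N < F.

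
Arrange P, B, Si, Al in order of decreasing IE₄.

B > Al > P > Si

Consider each +3 ion: P³⁺ still has 2 valence electrons; B³⁺ is the bare [He] core; Si³⁺ still has 1 valence electron; Al³⁺ is the bare [Ne] core.
Breaking into a closed-shell core is much more expensive than removing a leftover valence electron — Al and B have the largest IE_4 here.
Valence configurations: P³⁺ [Ne]3s², Si³⁺ [Ne]3s¹.
Approximate IE_4 values (kJ/mol): P 4964, B 25026, Si 4356, Al 11577.
Putting it together, IE_4: Si < P < Al < B.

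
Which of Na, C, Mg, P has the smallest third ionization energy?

P

After 2 electrons have been removed, what remains? Na²⁺ is already 1 electron into the core; C²⁺ still has 2 valence electrons; Mg²⁺ is the bare [Ne] core; P²⁺ still has 3 valence electrons.
Pulling an electron out of a noble-gas core costs far more than removing a remaining valence electron, so Na and Mg sit at the high end of IE_3.
Valence configurations: C²⁺ [He]2s², P²⁺ [Ne]3s²3p¹.
The numbers (kJ/mol): Na 6910, C 4620, Mg 7733, P 2914.
Putting it together, IE_3: P < C < Na < Mg.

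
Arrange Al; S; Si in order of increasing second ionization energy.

Si < Al < S

After 1 electron has been removed, what remains? Al⁺ still has 2 valence electrons; S⁺ still has 5 valence electrons; Si⁺ still has 3 valence electrons.
All are still removing valence electrons, so compare the +1 ions as you would atoms: IE_2 generally rises across a period (higher Z_eff) and falls down a group (larger shell), subject to the usual subshell exceptions.
Valence configurations: Al⁺ [Ne]3s², S⁺ [Ne]3s²3p³, Si⁺ [Ne]3s²3p¹.
Si⁺ loses a lone 3p electron whereas Al⁺ must break into a filled 3s² pair, so IE_2(Al) > IE_2(Si) even though Si has the higher nuclear charge.
Approximate IE_2 values (kJ/mol): Al 1817, S 2252, Si 1577.
Putting it together, IE_2: Si < Al < S.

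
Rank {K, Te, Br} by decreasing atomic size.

K > Te > Br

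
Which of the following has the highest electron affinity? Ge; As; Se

Ge is in period 4, group 14; As is in period 4, group 15; Se is in period 4, group 16.
Adding an electron releases more energy for atoms nearer the top right (short of the noble gases).
All lie in period 4; the across-period trend (electron affinity increases left to right) applies, with the exception below.
Note the exception: Ge has a higher electron affinity than As, contrary to the simple trend — adding an electron to As's half-filled 4p³ is unfavourable, so Ge (4p²) has the more exothermic EA.
Approximate values (kJ/mol): Ge 119, As 78, Se 195.
The highest electron affinity among these belongs to Se.

Se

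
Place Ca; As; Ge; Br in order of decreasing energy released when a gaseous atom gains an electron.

Br > Ge > As > Ca

Ca is in period 4, group 2; Ge is in period 4, group 14; As is in period 4, group 15; Br is in period 4, group 17.
EA tends to increase across a period and decrease down a group, though the pattern is less regular than for IE or radius.
All lie in period 4; the across-period trend (electron affinity increases left to right) applies, with the exception below.
Note the exception: Ge has a higher electron affinity than As, contrary to the simple trend — adding an electron to As's half-filled 4p³ is unfavourable, so Ge (4p²) has the more exothermic EA.
For reference (kJ/mol): Ca 2, Ge 119, As 78, Br 325.
So from highest to lowest: Br > Ge > As > Ca.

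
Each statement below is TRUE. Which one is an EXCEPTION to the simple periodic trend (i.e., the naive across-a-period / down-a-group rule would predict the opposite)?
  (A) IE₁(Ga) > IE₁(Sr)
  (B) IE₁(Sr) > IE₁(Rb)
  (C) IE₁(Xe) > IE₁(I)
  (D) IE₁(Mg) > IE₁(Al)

(D)

The general trend: IE₁ increases across a period and decreases down a group.
(A) Ga (period 4, group 13) vs Sr (period 5, group 2): the stated order agrees with the simple trend.
(B) Sr (period 5, group 2) vs Rb (period 5, group 1): the stated order agrees with the simple trend.
(C) Xe (period 5, group 18) vs I (period 5, group 17): the stated order agrees with the simple trend.
(D) Mg (period 3, group 2) vs Al (period 3, group 13): the stated order contradicts the simple trend.
The exception is (D): Al's single 3p electron is easier to remove than one from Mg's filled 3s².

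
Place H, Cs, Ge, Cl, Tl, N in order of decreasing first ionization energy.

N > H > Cl > Ge > Tl > Cs

IE₁ increases left→right with effective nuclear charge and decreases top→bottom as the valence shell moves farther out.
These span different periods and groups, so the two trends combine.
Tl > Cs: both are in period 6; the period trend gives Tl the larger value.
Ge > Tl: both effects reinforce here, so Ge is clearly the higher of the two.
Cl > Ge: both effects reinforce here, so Cl is clearly the higher of the two.
H > Cl: the two effects oppose for this pair; the down-group effect wins (1312 vs 1251 kJ/mol).
N > H: the two effects oppose for this pair; the across-period effect wins (1402 vs 1312 kJ/mol).
Approximate values (kJ/mol): H 1312, N 1402, Cl 1251, Ge 762, Cs 376, Tl 589.
So from highest to lowest: N > H > Cl > Ge > Tl > Cs.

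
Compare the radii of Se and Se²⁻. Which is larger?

Se²⁻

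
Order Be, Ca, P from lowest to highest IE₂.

The second ionization energy removes an electron from the +1 ion. For each element: Be⁺ still has 1 valence electron; Ca⁺ still has 1 valence electron; P⁺ still has 4 valence electrons.
All are still removing valence electrons, so compare the +1 ions as you would atoms: IE_2 generally rises across a period (higher Z_eff) and falls down a group (larger shell), subject to the usual subshell exceptions.
Valence configurations: Be⁺ [He]2s¹, Ca⁺ [Ar]4s¹, P⁺ [Ne]3s²3p².
Approximate IE_2 values (kJ/mol): Be 1757, Ca 1145, P 1907.
Putting it together, IE_2: Ca < Be < P.

Ca < Be < P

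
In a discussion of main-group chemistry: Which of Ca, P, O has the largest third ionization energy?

O

IE_3 is the cost of taking one more electron from the +2 cation: Ca²⁺ is the bare [Ar] core; P²⁺ still has 3 valence electrons; O²⁺ still has 4 valence electrons.
Usually core removal costs more than valence removal, but here the competition is close: a tightly held n=2 valence electron can cost more to remove than an n=3 core electron, so the actual values have to decide it.
Valence configurations: P²⁺ [Ne]3s²3p¹, O²⁺ [He]2s²2p².
The numbers (kJ/mol): Ca 4912, P 2914, O 5300.
Putting it together, IE_3: P < Ca < O.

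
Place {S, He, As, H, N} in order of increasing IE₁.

As < S < H < N < He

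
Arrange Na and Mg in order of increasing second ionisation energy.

Mg < Na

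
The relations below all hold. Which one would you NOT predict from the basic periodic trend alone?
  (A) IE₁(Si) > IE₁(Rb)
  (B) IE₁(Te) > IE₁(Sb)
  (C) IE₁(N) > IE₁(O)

The general trend: first ionisation energy increases across a period and decreases down a group.
(A) Si (period 3, group 14) vs Rb (period 5, group 1): the stated order agrees with the simple trend.
(B) Te (period 5, group 16) vs Sb (period 5, group 15): the stated order agrees with the simple trend.
(C) N (period 2, group 15) vs O (period 2, group 16): the stated order contradicts the simple trend.
The exception is (C): pairing an electron in O's 2p⁴ costs repulsion energy, so O ionizes more easily than half-filled N (2p³).

(C)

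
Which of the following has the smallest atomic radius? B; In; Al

B

B is in period 2, group 13; Al is in period 3, group 13; In is in period 5, group 13.
Moving right in a period, electrons are added to the same shell under a stronger nuclear pull, so atoms get smaller; moving down, a new shell is opened and atoms get larger.
All are in group 13, so atomic radius increases down the group.
The smallest atomic radius among these belongs to B.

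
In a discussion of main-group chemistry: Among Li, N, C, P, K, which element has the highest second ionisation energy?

Li

Consider each +1 ion: Li⁺ is the bare [He] core; N⁺ still has 4 valence electrons; C⁺ still has 3 valence electrons; P⁺ still has 4 valence electrons; K⁺ is the bare [Ar] core.
Core electrons are held far more tightly than valence electrons, so K and Li top the IE_2 order.
Valence configurations: N⁺ [He]2s²2p², C⁺ [He]2s²2p¹, P⁺ [Ne]3s²3p².
Approximate IE_2 values (kJ/mol): Li 7298, N 2856, C 2353, P 1907, K 3052.
Overall IE_2 order: P < C < N < K < Li.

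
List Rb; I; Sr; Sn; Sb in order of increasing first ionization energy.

Rb < Sr < Sn < Sb < I

IE₁ increases left→right with effective nuclear charge and decreases top→bottom as the valence shell moves farther out.
All lie in period 5, so first ionization energy increases left to right.
So from lowest to highest: Rb < Sr < Sn < Sb < I.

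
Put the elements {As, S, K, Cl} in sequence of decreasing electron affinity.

S is in period 3, group 16; Cl is in period 3, group 17; K is in period 4, group 1; As is in period 4, group 15.
Atoms with high Z_eff and room in the valence shell (especially the halogens) have the most exothermic electron affinities.
Neither a single period nor a single group — weigh both effects.
As > K: both are in period 4; the period trend gives As the larger value.
S > As: both effects reinforce here, so S is clearly the higher of the two.
Cl > S: Cl lies to the right of S in period 3, so the across-period effect alone puts Cl higher.
For reference (kJ/mol): S 200, Cl 349, K 48, As 78.
So from highest to lowest: Cl > S > As > K.

Cl > S > As > K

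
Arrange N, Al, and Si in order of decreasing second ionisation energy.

After 1 electron has been removed, what remains? N⁺ still has 4 valence electrons; Al⁺ still has 2 valence electrons; Si⁺ still has 3 valence electrons.
All are still removing valence electrons, so compare the +1 ions as you would atoms: IE_2 generally rises across a period (higher Z_eff) and falls down a group (larger shell), subject to the usual subshell exceptions.
Valence configurations: N⁺ [He]2s²2p², Al⁺ [Ne]3s², Si⁺ [Ne]3s²3p¹.
Si⁺ loses a lone 3p electron whereas Al⁺ must break into a filled 3s² pair, so IE_2(Al) > IE_2(Si) even though Si has the higher nuclear charge.
The numbers (kJ/mol): N 2856, Al 1817, Si 1577.
Putting it together, IE_2: Si < Al < N.

N > Al > Si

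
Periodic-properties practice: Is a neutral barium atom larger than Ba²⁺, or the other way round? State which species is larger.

Ba

Forming Ba²⁺ removes 2 electrons from Ba. Fewer electrons for the same nuclear charge means less shielding and a higher Z_eff on the remaining electrons, and for main-group metals the entire outer shell is lost.
A cation is smaller than its parent atom: Ba²⁺ < Ba.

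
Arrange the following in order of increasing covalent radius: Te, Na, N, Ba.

N is in period 2, group 15; Na is in period 3, group 1; Te is in period 5, group 16; Ba is in period 6, group 2.
Across a period the added protons contract the valence shell; down a group each new principal shell makes the atom larger.
Here both period and group differ, so the two effects have to be weighed against each other.
Te > N: the two effects oppose for this pair; the down-group effect wins (136 vs 71 pm).
Na > Te: period and group pull opposite ways; the across-period shift dominates (155 vs 136 pm).
Ba > Na: period and group pull opposite ways; the down-group shift dominates (196 vs 155 pm).
Tabulated atomic radius (pm): N 71, Na 155, Te 136, Ba 196.
So from smallest to largest: N < Te < Na < Ba.

N < Te < Na < Ba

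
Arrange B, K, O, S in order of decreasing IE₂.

O, K, B, S

The second ionization energy removes an electron from the +1 ion. For each element: B⁺ still has 2 valence electrons; K⁺ is the bare [Ar] core; O⁺ still has 5 valence electrons; S⁺ still has 5 valence electrons.
Usually core removal costs more than valence removal, but here the competition is close: a tightly held n=2 valence electron can cost more to remove than an n=3 core electron, so the actual values have to decide it.
Valence configurations: B⁺ [He]2s², O⁺ [He]2s²2p³, S⁺ [Ne]3s²3p³.
Tabulated IE_2 (kJ/mol): B 2427, K 3052, O 3388, S 2252.
Hence IE_2: S < B < K < O.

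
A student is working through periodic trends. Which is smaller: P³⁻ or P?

Forming P³⁻ adds 3 electrons to P. More electron–electron repulsion in the same shell, with unchanged nuclear charge, lets the cloud expand.
An anion is larger than its parent atom: P³⁻ > P.

P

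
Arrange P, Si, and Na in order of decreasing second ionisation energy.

Na, P, Si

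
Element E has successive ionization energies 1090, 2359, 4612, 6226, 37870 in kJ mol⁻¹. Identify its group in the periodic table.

Group 14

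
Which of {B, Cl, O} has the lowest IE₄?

After 3 electrons have been removed, what remains? B³⁺ is the bare [He] core; Cl³⁺ still has 4 valence electrons; O³⁺ still has 3 valence electrons.
Breaking into a closed-shell core is much more expensive than removing a leftover valence electron — B has the largest IE_4 here.
Valence configurations: Cl³⁺ [Ne]3s²3p², O³⁺ [He]2s²2p¹.
The numbers (kJ/mol): B 25026, Cl 5159, O 7469.
Hence IE_4: Cl < O < B.

Cl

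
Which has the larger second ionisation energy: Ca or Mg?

The second ionization energy removes an electron from the +1 ion. For each element: Ca⁺ still has 1 valence electron; Mg⁺ still has 1 valence electron.
All are still removing valence electrons, so compare the +1 ions as you would atoms: IE_2 generally rises across a period (higher Z_eff) and falls down a group (larger shell), subject to the usual subshell exceptions.
Valence configurations: Ca⁺ [Ar]4s¹, Mg⁺ [Ne]3s¹.
Tabulated IE_2 (kJ/mol): Ca 1145, Mg 1451.
So the second ionization energies run Ca < Mg.

Mg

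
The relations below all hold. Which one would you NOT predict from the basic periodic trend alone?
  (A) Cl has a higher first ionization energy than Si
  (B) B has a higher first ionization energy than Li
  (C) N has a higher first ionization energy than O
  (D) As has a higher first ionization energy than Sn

(C)

The general trend: first ionization energy increases across a period and decreases down a group.
(A) Cl (period 3, group 17) vs Si (period 3, group 14): the stated order agrees with the simple trend.
(B) B (period 2, group 13) vs Li (period 2, group 1): the stated order agrees with the simple trend.
(C) N (period 2, group 15) vs O (period 2, group 16): the stated order contradicts the simple trend.
(D) As (period 4, group 15) vs Sn (period 5, group 14): the stated order agrees with the simple trend.
The exception is (C): pairing an electron in O's 2p⁴ costs repulsion energy, so O ionizes more easily than half-filled N (2p³).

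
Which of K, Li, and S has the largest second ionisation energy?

Li

The second ionization energy removes an electron from the +1 ion. For each element: K⁺ is the bare [Ar] core; Li⁺ is the bare [He] core; S⁺ still has 5 valence electrons.
Breaking into a closed-shell core is much more expensive than removing a leftover valence electron — K and Li have the largest IE_2 here.
The numbers (kJ/mol): K 3052, Li 7298, S 2252.
Hence IE_2: S < K < Li.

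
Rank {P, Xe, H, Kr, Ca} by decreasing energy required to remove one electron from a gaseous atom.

IE₁ increases left→right with effective nuclear charge and decreases top→bottom as the valence shell moves farther out.
Neither a single period nor a single group — weigh both effects.
P > Ca: both effects reinforce here, so P is clearly the higher of the two.
Xe > P: period and group pull opposite ways; the across-period shift dominates (1170 vs 1012 kJ/mol).
H > Xe: period and group pull opposite ways; the down-group shift dominates (1312 vs 1170 kJ/mol).
Kr > H: period and group pull opposite ways; the across-period shift dominates (1351 vs 1312 kJ/mol).
Tabulated first ionization energy (kJ/mol): H 1312, P 1012, Ca 590, Kr 1351, Xe 1170.
So from highest to lowest: Kr > H > Xe > P > Ca.

Kr > H > Xe > P > Ca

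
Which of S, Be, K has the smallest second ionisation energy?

Be

After 1 electron has been removed, what remains? S⁺ still has 5 valence electrons; Be⁺ still has 1 valence electron; K⁺ is the bare [Ar] core.
Pulling an electron out of a noble-gas core costs far more than removing a remaining valence electron, so K sits at the high end of IE_2.
Valence configurations: S⁺ [Ne]3s²3p³, Be⁺ [He]2s¹.
Approximate IE_2 values (kJ/mol): S 2252, Be 1757, K 3052.
Putting it together, IE_2: Be < S < K.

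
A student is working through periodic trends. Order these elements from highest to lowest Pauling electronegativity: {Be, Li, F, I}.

Li is in period 2, group 1; Be is in period 2, group 2; F is in period 2, group 17; I is in period 5, group 17.
Atoms toward the upper right of the periodic table pull bonding electrons most strongly.
Here both period and group differ, so the two effects have to be weighed against each other.
Be > Li: both are in period 2; the period trend gives Be the larger value.
I > Be: the two effects oppose for this pair; the across-period effect wins (2.66 vs 1.57).
F > I: F sits above I in group 17, so the down-group effect alone puts F higher.
For reference (Pauling): Li 0.98, Be 1.57, F 3.98, I 2.66.
So from highest to lowest: F > I > Be > Li.

F, I, Be, Li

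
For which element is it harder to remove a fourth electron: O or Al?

The fourth ionization energy removes an electron from the +3 ion. For each element: O³⁺ still has 3 valence electrons; Al³⁺ is the bare [Ne] core.
Core electrons are held far more tightly than valence electrons, so Al tops the IE_4 order.
Tabulated IE_4 (kJ/mol): O 7469, Al 11577.
Overall IE_4 order: O < Al.

Al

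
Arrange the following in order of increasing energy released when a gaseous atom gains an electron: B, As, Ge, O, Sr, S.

B is in period 2, group 13; O is in period 2, group 16; S is in period 3, group 16; Ge is in period 4, group 14; As is in period 4, group 15; Sr is in period 5, group 2.
Electron affinity generally becomes more exothermic across a period toward the halogens and less exothermic down a group.
Neither a single period nor a single group — weigh both effects.
B > Sr: both effects reinforce here, so B is clearly the higher of the two.
As > B: the two effects oppose for this pair; the across-period effect wins (78 vs 27 kJ/mol).
Ge > As: this pair runs against the simple trend — see the exception note.
O > Ge: both effects reinforce here, so O is clearly the higher of the two.
S > O: this pair runs against the simple trend — see the exception note.
Note the exception: Ge has a higher electron affinity than As, contrary to the simple trend — adding an electron to As's half-filled 4p³ is unfavourable, so Ge (4p²) has the more exothermic EA.
Note the exception: S has a higher electron affinity than O, contrary to the simple trend — the compact 2p subshell of O repels the added electron more than S's larger 3p does.
Tabulated electron affinity (kJ/mol): B 27, O 141, S 200, Ge 119, As 78, Sr 5.
So from lowest to highest: Sr < B < As < Ge < O < S.

Sr < B < As < Ge < O < S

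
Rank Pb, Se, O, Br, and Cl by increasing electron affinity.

Pb < O < Se < Br < Cl

Electron affinity generally becomes more exothermic across a period toward the halogens and less exothermic down a group.
These span different periods and groups, so the two trends combine.
O > Pb: relative to Pb, both the across-period and down-group shifts push O's electron affinity up.
Se > O: this pair runs against the simple trend — see the exception note.
Br > Se: both are in period 4; the period trend gives Br the larger value.
Cl > Br: they share group 17; the group trend gives Cl the larger value.
Note the exception: Se has a higher electron affinity than O, contrary to the simple trend — O's compact 2p subshell gives strong electron–electron repulsion on the added electron.
Tabulated electron affinity (kJ/mol): O 141, Cl 349, Se 195, Br 325, Pb 35.
So from lowest to highest: Pb < O < Se < Br < Cl.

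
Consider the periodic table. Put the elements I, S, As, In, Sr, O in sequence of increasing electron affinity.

Sr, In, As, O, S, I

O is in period 2, group 16; S is in period 3, group 16; As is in period 4, group 15; Sr is in period 5, group 2; In is in period 5, group 13; I is in period 5, group 17.
Atoms with high Z_eff and room in the valence shell (especially the halogens) have the most exothermic electron affinities.
These span different periods and groups, so the two trends combine.
In > Sr: both are in period 5; the period trend gives In the larger value.
As > In: relative to In, both the across-period and down-group shifts push As's electron affinity up.
O > As: both effects reinforce here, so O is clearly the higher of the two.
S > O: this pair runs against the simple trend — see the exception note.
I > S: the two effects oppose for this pair; the across-period effect wins (295 vs 200 kJ/mol).
Note the exception: S has a higher electron affinity than O, contrary to the simple trend — the compact 2p subshell of O repels the added electron more than S's larger 3p does.
Approximate values (kJ/mol): O 141, S 200, As 78, Sr 5, In 29, I 295.
So from lowest to highest: Sr < In < As < O < S < I.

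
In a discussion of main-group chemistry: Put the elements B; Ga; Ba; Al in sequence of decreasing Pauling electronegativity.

Electronegativity increases across a period and decreases down a group, tracking effective nuclear charge and atomic size.
Neither a single period nor a single group — weigh both effects.
Al > Ba: both effects reinforce here, so Al is clearly the higher of the two.
Ga > Al: this pair runs against the simple trend — see the exception note.
B > Ga: B sits above Ga in group 13, so the down-group effect alone puts B higher.
Note the exception: Ga has a higher electronegativity than Al, contrary to the simple trend — poor shielding by filled d (and f) subshells raises the heavier element's effective nuclear charge more than the simple down-group trend predicts.
For reference (Pauling): B 2.04, Al 1.61, Ga 1.81, Ba 0.89.
So from highest to lowest: B > Ga > Al > Ba.

B, Ga, Al, Ba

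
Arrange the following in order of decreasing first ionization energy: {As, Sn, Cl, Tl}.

IE₁ increases left→right with effective nuclear charge and decreases top→bottom as the valence shell moves farther out.
Here both period and group differ, so the two effects have to be weighed against each other.
Sn > Tl: relative to Tl, both the across-period and down-group shifts push Sn's first ionization energy up.
As > Sn: relative to Sn, both the across-period and down-group shifts push As's first ionization energy up.
Cl > As: both effects reinforce here, so Cl is clearly the higher of the two.
Approximate values (kJ/mol): Cl 1251, As 947, Sn 709, Tl 589.
So from highest to lowest: Cl > As > Sn > Tl.

Cl, As, Sn, Tl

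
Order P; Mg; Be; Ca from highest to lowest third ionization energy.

IE_3 is the cost of taking one more electron from the +2 cation: P²⁺ still has 3 valence electrons; Mg²⁺ is the bare [Ne] core; Be²⁺ is the bare [He] core; Ca²⁺ is the bare [Ar] core.
Core electrons are held far more tightly than valence electrons, so Ca, Mg and Be top the IE_3 order.
Approximate IE_3 values (kJ/mol): P 2914, Mg 7733, Be 14849, Ca 4912.
Putting it together, IE_3: P < Ca < Mg < Be.

Be > Mg > Ca > P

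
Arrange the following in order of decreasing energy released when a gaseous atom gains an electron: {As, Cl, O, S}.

Cl > S > O > As

Electron affinity generally becomes more exothermic across a period toward the halogens and less exothermic down a group.
These span different periods and groups, so the two trends combine.
O > As: both effects reinforce here, so O is clearly the higher of the two.
S > O: this pair runs against the simple trend — see the exception note.
Cl > S: both are in period 3; the period trend gives Cl the larger value.
Note the exception: S has a higher electron affinity than O, contrary to the simple trend — the compact 2p subshell of O repels the added electron more than S's larger 3p does.
Approximate values (kJ/mol): O 141, S 200, Cl 349, As 78.
So from highest to lowest: Cl > S > O > As.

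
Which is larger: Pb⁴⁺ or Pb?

Forming Pb⁴⁺ removes 4 electrons from Pb. Fewer electrons for the same nuclear charge means less shielding and a higher Z_eff on the remaining electrons.
A cation is smaller than its parent atom: Pb⁴⁺ < Pb.

Pb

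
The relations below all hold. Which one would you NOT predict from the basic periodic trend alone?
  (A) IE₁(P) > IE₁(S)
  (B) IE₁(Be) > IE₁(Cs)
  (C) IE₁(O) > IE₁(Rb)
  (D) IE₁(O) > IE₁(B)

(A)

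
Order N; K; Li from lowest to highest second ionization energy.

N, K, Li

After 1 electron has been removed, what remains? N⁺ still has 4 valence electrons; K⁺ is the bare [Ar] core; Li⁺ is the bare [He] core.
Core electrons are held far more tightly than valence electrons, so K and Li top the IE_2 order.
Approximate IE_2 values (kJ/mol): N 2856, K 3052, Li 7298.
Overall IE_2 order: N < K < Li.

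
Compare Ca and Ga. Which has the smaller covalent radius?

Moving right in a period, electrons are added to the same shell under a stronger nuclear pull, so atoms get smaller; moving down, a new shell is opened and atoms get larger.
All lie in period 4, so atomic radius increases right to left.
So Ga has the smaller covalent radius (Ga < Ca).

Ga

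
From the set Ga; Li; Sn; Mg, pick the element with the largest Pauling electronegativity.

Sn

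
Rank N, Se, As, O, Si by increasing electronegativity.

Electronegativity increases across a period and decreases down a group, tracking effective nuclear charge and atomic size.
Here both period and group differ, so the two effects have to be weighed against each other.
As > Si: the two effects oppose for this pair; the across-period effect wins (2.18 vs 1.90).
Se > As: both are in period 4; the period trend gives Se the larger value.
N > Se: the two effects oppose for this pair; the down-group effect wins (3.04 vs 2.55).
O > N: O lies to the right of N in period 2, so the across-period effect alone puts O higher.
For reference (Pauling): N 3.04, O 3.44, Si 1.90, As 2.18, Se 2.55.
So from lowest to highest: Si < As < Se < N < O.

Si < As < Se < N < O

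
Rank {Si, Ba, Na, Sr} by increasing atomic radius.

Si, Na, Sr, Ba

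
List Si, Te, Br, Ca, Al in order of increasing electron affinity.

Al is in period 3, group 13; Si is in period 3, group 14; Ca is in period 4, group 2; Br is in period 4, group 17; Te is in period 5, group 16.
Atoms with high Z_eff and room in the valence shell (especially the halogens) have the most exothermic electron affinities.
These span different periods and groups, so the two trends combine.
Al > Ca: both effects reinforce here, so Al is clearly the higher of the two.
Si > Al: Si lies to the right of Al in period 3, so the across-period effect alone puts Si higher.
Te > Si: the two effects oppose for this pair; the across-period effect wins (190 vs 134 kJ/mol).
Br > Te: both effects reinforce here, so Br is clearly the higher of the two.
Approximate values (kJ/mol): Al 42, Si 134, Ca 2, Br 325, Te 190.
So from lowest to highest: Ca < Al < Si < Te < Br.

Ca, Al, Si, Te, Br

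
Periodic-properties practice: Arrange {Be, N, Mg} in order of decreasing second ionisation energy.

IE_2 is the cost of taking one more electron from the +1 cation: Be⁺ still has 1 valence electron; N⁺ still has 4 valence electrons; Mg⁺ still has 1 valence electron.
All are still removing valence electrons, so compare the +1 ions as you would atoms: IE_2 generally rises across a period (higher Z_eff) and falls down a group (larger shell), subject to the usual subshell exceptions.
Valence configurations: Be⁺ [He]2s¹, N⁺ [He]2s²2p², Mg⁺ [Ne]3s¹.
Tabulated IE_2 (kJ/mol): Be 1757, N 2856, Mg 1451.
Putting it together, IE_2: Mg < Be < N.

N > Be > Mg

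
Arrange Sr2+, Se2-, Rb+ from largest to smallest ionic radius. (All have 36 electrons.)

All of these have 36 electrons, so size is governed by nuclear charge alone: the more protons, the stronger the pull on the same electron cloud, and the smaller the ion.
Nuclear charges: Sr2+ (Z=38), Rb+ (Z=37), Se2- (Z=34).
Largest to smallest: Se2- > Rb+ > Sr2+.

Se2-, Rb+, Sr2+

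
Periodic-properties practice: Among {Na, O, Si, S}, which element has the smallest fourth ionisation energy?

Si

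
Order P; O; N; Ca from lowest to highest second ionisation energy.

After 1 electron has been removed, what remains? P⁺ still has 4 valence electrons; O⁺ still has 5 valence electrons; N⁺ still has 4 valence electrons; Ca⁺ still has 1 valence electron.
All are still removing valence electrons, so compare the +1 ions as you would atoms: IE_2 generally rises across a period (higher Z_eff) and falls down a group (larger shell), subject to the usual subshell exceptions.
Valence configurations: P⁺ [Ne]3s²3p², O⁺ [He]2s²2p³, N⁺ [He]2s²2p², Ca⁺ [Ar]4s¹.
Tabulated IE_2 (kJ/mol): P 1907, O 3388, N 2856, Ca 1145.
Overall IE_2 order: Ca < P < N < O.

Ca, P, N, O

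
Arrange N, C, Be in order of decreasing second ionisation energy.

N > C > Be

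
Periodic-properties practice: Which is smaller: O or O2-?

Forming O2- adds 2 electrons to O. More electron–electron repulsion in the same shell, with unchanged nuclear charge, lets the cloud expand.
An anion is larger than its parent atom: O2- > O.

O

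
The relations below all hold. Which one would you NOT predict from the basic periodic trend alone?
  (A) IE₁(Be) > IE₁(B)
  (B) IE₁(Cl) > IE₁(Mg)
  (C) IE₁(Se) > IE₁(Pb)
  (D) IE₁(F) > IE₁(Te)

The general trend: first ionization energy increases across a period and decreases down a group.
(A) Be (period 2, group 2) vs B (period 2, group 13): the stated order contradicts the simple trend.
(B) Cl (period 3, group 17) vs Mg (period 3, group 2): the stated order agrees with the simple trend.
(C) Se (period 4, group 16) vs Pb (period 6, group 14): the stated order agrees with the simple trend.
(D) F (period 2, group 17) vs Te (period 5, group 16): the stated order agrees with the simple trend.
The exception is (A): removing B's lone 2p electron is easier than breaking Be's filled 2s².

(A)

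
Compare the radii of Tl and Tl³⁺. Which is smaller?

Tl³⁺

Forming Tl³⁺ removes 3 electrons from Tl. Fewer electrons for the same nuclear charge means less shielding and a higher Z_eff on the remaining electrons, and for main-group metals the entire outer shell is lost.
A cation is smaller than its parent atom: Tl³⁺ < Tl.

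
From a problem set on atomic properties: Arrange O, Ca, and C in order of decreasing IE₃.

IE_3 is the cost of taking one more electron from the +2 cation: O²⁺ still has 4 valence electrons; Ca²⁺ is the bare [Ar] core; C²⁺ still has 2 valence electrons.
Usually core removal costs more than valence removal, but here the competition is close: a tightly held n=2 valence electron can cost more to remove than an n=3 core electron, so the actual values have to decide it.
Valence configurations: O²⁺ [He]2s²2p², C²⁺ [He]2s².
Approximate IE_3 values (kJ/mol): O 5300, Ca 4912, C 4620.
Putting it together, IE_3: C < Ca < O.

O, Ca, C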